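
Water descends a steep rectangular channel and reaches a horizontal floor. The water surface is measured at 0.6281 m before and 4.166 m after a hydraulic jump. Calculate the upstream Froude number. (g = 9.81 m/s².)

Fr₁ = 5.031

For a rectangular channel the momentum equation gives q² = ½·g·y₁·y₂·(y₁ + y₂) = ½×9.81×0.6281×4.166×4.794 = 61.53.
q = √61.53 = 7.844 m²/s.
V₁ = q/y₁ = 12.49 m/s; Fr₁ = V₁/√(g·y₁) = 5.031.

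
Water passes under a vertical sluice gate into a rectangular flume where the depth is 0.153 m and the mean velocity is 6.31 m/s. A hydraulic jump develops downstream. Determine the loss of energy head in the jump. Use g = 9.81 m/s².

ΔE = 1.10 m

Fr₁ = V₁/√(g·y₁) = 6.31/√(9.81×0.153) = 5.15.
Sequent-depth ratio: y₂/y₁ = ½[√(1 + 8Fr₁²) − 1] = ½[√213.2 − 1] = 6.80.
y₂ = 6.80 × 0.153 = 1.04 m.
Head loss: ΔE = (y₂ − y₁)³/(4y₁y₂) = (1.04 − 0.153)³/(4×0.153×1.04) = 0.699/0.637 = 1.10 m.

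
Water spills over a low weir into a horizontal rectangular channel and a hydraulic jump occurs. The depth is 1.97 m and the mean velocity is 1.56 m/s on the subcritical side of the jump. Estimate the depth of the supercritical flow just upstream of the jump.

Fr₂ = V₂/√(g·y₂) = 1.56/√(9.81×1.97) = 0.355.
Applying the sequent-depth relation in reverse, y₁/y₂ = ½[√(1 + 8Fr₂²) − 1] = ½[√2.007 − 1] = 0.208.
y₁ = 0.208 × 1.97 = 0.411 m.

y₁ = 0.411 m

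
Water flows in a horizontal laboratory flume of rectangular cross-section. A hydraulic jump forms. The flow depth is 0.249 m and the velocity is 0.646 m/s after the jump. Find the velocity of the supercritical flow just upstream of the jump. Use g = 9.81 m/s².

V₁ = 2.40 m/s

Fr₂ = V₂/√(g·y₂) = 0.646/√(9.81×0.249) = 0.413.
Since the conjugate-depth ratio holds either way, y₁/y₂ = ½[√(1 + 8Fr₂²) − 1] = ½[√2.367 − 1] = 0.269.
y₁ = 0.269 × 0.249 = 0.0670 m.
V₁ = q/y₁ = 0.161/0.0670 = 2.40 m/s.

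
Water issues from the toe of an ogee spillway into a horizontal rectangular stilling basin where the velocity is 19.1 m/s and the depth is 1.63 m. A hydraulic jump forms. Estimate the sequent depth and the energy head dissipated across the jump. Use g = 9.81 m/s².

Fr₁ = V₁/√(g·y₁) = 19.1/√(9.81×1.63) = 4.78.
Conjugate-depth relation: y₂/y₁ = ½[√(1 + 8Fr₁²) − 1] = ½[√183.5 − 1] = 6.27.
y₂ = 6.27 × 1.63 = 10.2 m.
q = V₁·y₁ = 19.1 × 1.63 = 31.1 m²/s. V₂ = q/y₂ = 31.1/10.2 = 3.04 m/s. E₁ = y₁ + V₁²/2g = 20.2 m; E₂ = y₂ + V₂²/2g = 10.7 m. ΔE = E₁ − E₂ = 9.53 m.

y₂ = 10.2 m; ΔE = 9.53 m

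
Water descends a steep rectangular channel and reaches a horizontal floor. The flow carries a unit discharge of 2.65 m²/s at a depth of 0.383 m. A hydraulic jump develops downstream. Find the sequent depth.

V₁ = q/y₁ = 2.65/0.383 = 6.92 m/s. Fr₁ = V₁/√(g·y₁) = 6.92/√(9.81×0.383) = 3.57.
Bélanger equation: y₂/y₁ = ½[√(1 + 8Fr₁²) − 1] = ½[√102.9 − 1] = 4.57.
y₂ = 4.57 × 0.383 = 1.75 m.

y₂ = 1.75 m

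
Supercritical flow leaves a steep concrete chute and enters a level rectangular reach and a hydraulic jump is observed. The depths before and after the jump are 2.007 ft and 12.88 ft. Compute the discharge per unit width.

q = 78.71 ft²/s

For a rectangular channel the momentum equation gives q² = ½·g·y₁·y₂·(y₁ + y₂) = ½×32.2×2.007×12.88×14.89 = 6196.
q = √6196 = 78.71 ft²/s.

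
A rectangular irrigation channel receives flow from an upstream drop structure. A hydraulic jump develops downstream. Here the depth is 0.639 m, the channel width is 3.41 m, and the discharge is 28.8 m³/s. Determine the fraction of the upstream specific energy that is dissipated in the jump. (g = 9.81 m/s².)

q = Q/b = 28.8/3.41 = 8.45 m²/s; V₁ = q/y₁ = 13.2 m/s. Fr₁ = V₁/√(g·y₁) = 5.28.
From the momentum equation for a rectangular channel, y₂/y₁ = ½[√(1 + 8Fr₁²) − 1] = ½[√223.9 − 1] = 6.98.
y₂ = 6.98 × 0.639 = 4.46 m.
E₁ = y₁ + V₁²/2g = 9.54 m. ΔE = (y₂ − y₁)³/(4y₁y₂) = 4.90 m. ΔE/E₁ = 4.90/9.54 = 0.513.

ΔE/E₁ = 0.513 (51.3%)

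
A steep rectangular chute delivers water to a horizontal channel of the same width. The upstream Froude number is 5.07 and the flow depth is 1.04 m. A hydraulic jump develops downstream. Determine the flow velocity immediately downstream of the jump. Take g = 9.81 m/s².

V₂ = 2.42 m/s

Fr₁ = 5.07 (given).
Sequent-depth ratio: y₂/y₁ = ½[√(1 + 8Fr₁²) − 1] = ½[√206.6 − 1] = 6.69.
y₂ = 6.69 × 1.04 = 6.95 m.
V₁ = Fr₁·√(g·y₁) = 5.07×√(9.81×1.04) = 16.2 m/s; q = V₁·y₁ = 16.8 m²/s.
V₂ = q/y₂ = 16.8/6.95 = 2.42 m/s.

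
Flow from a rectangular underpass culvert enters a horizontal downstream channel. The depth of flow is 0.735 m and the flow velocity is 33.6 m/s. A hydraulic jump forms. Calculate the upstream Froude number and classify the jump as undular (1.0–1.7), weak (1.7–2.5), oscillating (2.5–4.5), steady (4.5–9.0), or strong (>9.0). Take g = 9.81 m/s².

Fr₁ = V₁/√(g·y₁) = 33.6/√(9.81×0.735) = 12.5.
Fr₁ = 12.5 lies in the strong range.

Fr₁ = 12.5; strong jump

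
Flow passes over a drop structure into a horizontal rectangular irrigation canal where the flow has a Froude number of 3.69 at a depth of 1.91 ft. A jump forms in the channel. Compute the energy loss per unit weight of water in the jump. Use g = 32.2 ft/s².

Fr₁ = 3.69 (given).
Bélanger equation: y₂/y₁ = ½[√(1 + 8Fr₁²) − 1] = ½[√109.9 − 1] = 4.74.
y₂ = 4.74 × 1.91 = 9.06 ft.
Head loss: ΔE = (y₂ − y₁)³/(4y₁y₂) = (9.06 − 1.91)³/(4×1.91×9.06) = 365/69.2 = 5.28 ft.

ΔE = 5.28 ft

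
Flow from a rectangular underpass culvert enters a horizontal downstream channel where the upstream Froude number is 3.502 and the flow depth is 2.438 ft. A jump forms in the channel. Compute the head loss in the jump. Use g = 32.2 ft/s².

ΔE = 5.725 ft

Fr₁ = 3.502 (given).
Sequent-depth ratio: y₂/y₁ = ½[√(1 + 8Fr₁²) − 1] = ½[√99.112 − 1] = 4.478.
y₂ = 4.478 × 2.438 = 10.92 ft.
V₁ = Fr₁·√(g·y₁) = 3.502×√(32.2×2.438) = 31.03 ft/s; q = V₁·y₁ = 75.65 ft²/s. V₂ = q/y₂ = 75.65/10.92 = 6.929 ft/s. E₁ = y₁ + V₁²/2g = 17.39 ft; E₂ = y₂ + V₂²/2g = 11.66 ft. ΔE = E₁ − E₂ = 5.725 ft.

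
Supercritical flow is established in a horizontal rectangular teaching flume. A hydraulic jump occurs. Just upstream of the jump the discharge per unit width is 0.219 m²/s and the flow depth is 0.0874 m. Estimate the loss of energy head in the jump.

V₁ = q/y₁ = 0.219/0.0874 = 2.51 m/s. Fr₁ = V₁/√(g·y₁) = 2.51/√(9.81×0.0874) = 2.71.
From the momentum equation for a rectangular channel, y₂/y₁ = ½[√(1 + 8Fr₁²) − 1] = ½[√59.58 − 1] = 3.36.
y₂ = 3.36 × 0.0874 = 0.294 m.
V₂ = q/y₂ = 0.219/0.294 = 0.746 m/s. E₁ = y₁ + V₁²/2g = 0.407 m; E₂ = y₂ + V₂²/2g = 0.322 m. ΔE = E₁ − E₂ = 0.0854 m.

ΔE = 0.0854 m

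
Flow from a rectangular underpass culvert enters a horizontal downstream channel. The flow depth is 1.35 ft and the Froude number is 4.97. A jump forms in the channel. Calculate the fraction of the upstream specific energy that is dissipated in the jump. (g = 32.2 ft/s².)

Fr₁ = 4.97 (given).
Bélanger equation: y₂/y₁ = ½[√(1 + 8Fr₁²) − 1] = ½[√198.6 − 1] = 6.55.
y₂ = 6.55 × 1.35 = 8.84 ft.
E₁ = y₁(1 + Fr₁²/2) = 1.35×(1 + 4.97²/2) = 18.0 ft. ΔE = (y₂ − y₁)³/(4y₁y₂) = 8.80 ft. ΔE/E₁ = 8.80/18.0 = 0.488.

ΔE/E₁ = 0.488 (48.8%)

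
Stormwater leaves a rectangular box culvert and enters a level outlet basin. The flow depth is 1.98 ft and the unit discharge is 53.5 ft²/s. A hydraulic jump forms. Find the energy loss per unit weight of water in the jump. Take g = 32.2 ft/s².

V₁ = q/y₁ = 53.5/1.98 = 27.0 ft/s. Fr₁ = V₁/√(g·y₁) = 27.0/√(32.2×1.98) = 3.38.
Bélanger equation: y₂/y₁ = ½[√(1 + 8Fr₁²) − 1] = ½[√92.61 − 1] = 4.31.
y₂ = 4.31 × 1.98 = 8.54 ft.
V₂ = q/y₂ = 53.5/8.54 = 6.27 ft/s. E₁ = y₁ + V₁²/2g = 13.3 ft; E₂ = y₂ + V₂²/2g = 9.15 ft. ΔE = E₁ − E₂ = 4.17 ft.

ΔE = 4.17 ft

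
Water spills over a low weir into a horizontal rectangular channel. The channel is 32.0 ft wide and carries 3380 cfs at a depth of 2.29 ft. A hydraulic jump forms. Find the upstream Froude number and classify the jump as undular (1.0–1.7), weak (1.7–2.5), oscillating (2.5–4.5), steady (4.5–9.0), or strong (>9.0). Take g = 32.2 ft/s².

Fr₁ = 5.37; steady jump

q = Q/b = 3380/32.0 = 106 ft²/s; V₁ = q/y₁ = 46.1 ft/s. Fr₁ = V₁/√(g·y₁) = 5.37.
Fr₁ = 5.37 lies in the steady range.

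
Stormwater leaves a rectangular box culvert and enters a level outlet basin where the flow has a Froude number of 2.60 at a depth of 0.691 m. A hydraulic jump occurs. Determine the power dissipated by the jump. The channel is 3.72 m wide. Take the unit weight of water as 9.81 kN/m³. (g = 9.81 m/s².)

P = 99.2 kW

Fr₁ = 2.60 (given).
Sequent-depth ratio: y₂/y₁ = ½[√(1 + 8Fr₁²) − 1] = ½[√55.08 − 1] = 3.21.
y₂ = 3.21 × 0.691 = 2.22 m.
Head loss: ΔE = (y₂ − y₁)³/(4y₁y₂) = (2.22 − 0.691)³/(4×0.691×2.22) = 3.57/6.13 = 0.581 m.
V₁ = Fr₁·√(g·y₁) = 2.60×√(9.81×0.691) = 6.77 m/s; q = V₁·y₁ = 4.68 m²/s. Q = q·b = 4.68 × 3.72 = 17.4 m³/s. P = γ·Q·ΔE = 9.81 × 17.4 × 0.581 = 99.2 kW.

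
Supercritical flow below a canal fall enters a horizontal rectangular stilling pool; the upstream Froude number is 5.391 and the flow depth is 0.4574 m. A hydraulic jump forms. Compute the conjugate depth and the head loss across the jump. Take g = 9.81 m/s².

y₂ = 3.266 m; ΔE = 3.708 m

Fr₁ = 5.391 (given).
By Bélanger, y₂/y₁ = ½[√(1 + 8Fr₁²) − 1] = ½[√233.50 − 1] = 7.140.
y₂ = 7.140 × 0.4574 = 3.266 m.
Head loss: ΔE = (y₂ − y₁)³/(4y₁y₂) = (3.266 − 0.4574)³/(4×0.4574×3.266) = 22.16/5.976 = 3.708 m.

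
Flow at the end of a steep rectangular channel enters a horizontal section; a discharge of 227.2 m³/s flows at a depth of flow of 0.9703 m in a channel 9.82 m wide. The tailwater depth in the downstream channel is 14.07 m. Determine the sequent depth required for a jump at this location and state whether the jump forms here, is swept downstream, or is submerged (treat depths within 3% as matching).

q = Q/b = 227.2/9.82 = 23.14 m²/s; V₁ = q/y₁ = 23.84 m/s. Fr₁ = V₁/√(g·y₁) = 7.729.
Bélanger equation: y₂/y₁ = ½[√(1 + 8Fr₁²) − 1] = ½[√478.86 − 1] = 10.44.
y₂ = 10.44 × 0.9703 = 10.13 m.
Tailwater y_tw = 14.07 m: y_tw > y₂, so the jump is submerged.

y₂ = 10.13 m; the jump is submerged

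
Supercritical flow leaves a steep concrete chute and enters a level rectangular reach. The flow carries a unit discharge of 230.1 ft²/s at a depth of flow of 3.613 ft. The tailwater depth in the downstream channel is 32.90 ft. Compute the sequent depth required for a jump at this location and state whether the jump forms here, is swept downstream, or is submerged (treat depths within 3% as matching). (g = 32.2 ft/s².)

y₂ = 28.42 ft; the jump is submerged

V₁ = q/y₁ = 230.1/3.613 = 63.69 ft/s. Fr₁ = V₁/√(g·y₁) = 63.69/√(32.2×3.613) = 5.905.
Bélanger equation: y₂/y₁ = ½[√(1 + 8Fr₁²) − 1] = ½[√279.91 − 1] = 7.865.
y₂ = 7.865 × 3.613 = 28.42 ft.
Tailwater y_tw = 32.90 ft: y_tw > y₂, so the jump is submerged.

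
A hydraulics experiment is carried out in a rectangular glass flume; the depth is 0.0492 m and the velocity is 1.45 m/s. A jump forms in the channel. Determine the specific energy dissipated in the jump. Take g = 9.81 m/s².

Fr₁ = V₁/√(g·y₁) = 1.45/√(9.81×0.0492) = 2.09.
Conjugate-depth relation: y₂/y₁ = ½[√(1 + 8Fr₁²) − 1] = ½[√35.85 − 1] = 2.49.
y₂ = 2.49 × 0.0492 = 0.123 m.
Head loss: ΔE = (y₂ − y₁)³/(4y₁y₂) = (0.123 − 0.0492)³/(4×0.0492×0.123) = 0.000397/0.0241 = 0.0164 m.

ΔE = 0.0164 m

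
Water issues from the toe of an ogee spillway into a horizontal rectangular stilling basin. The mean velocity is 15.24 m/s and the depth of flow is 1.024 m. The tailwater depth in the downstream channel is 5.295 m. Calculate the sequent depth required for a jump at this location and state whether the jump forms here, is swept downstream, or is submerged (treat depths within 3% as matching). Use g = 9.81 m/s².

y₂ = 6.470 m; the jump is swept downstream

Fr₁ = V₁/√(g·y₁) = 15.24/√(9.81×1.024) = 4.808.
From the momentum equation for a rectangular channel, y₂/y₁ = ½[√(1 + 8Fr₁²) − 1] = ½[√185.97 − 1] = 6.318.
y₂ = 6.318 × 1.024 = 6.470 m.
Tailwater y_tw = 5.295 m: y_tw < y₂, so the jump is swept downstream.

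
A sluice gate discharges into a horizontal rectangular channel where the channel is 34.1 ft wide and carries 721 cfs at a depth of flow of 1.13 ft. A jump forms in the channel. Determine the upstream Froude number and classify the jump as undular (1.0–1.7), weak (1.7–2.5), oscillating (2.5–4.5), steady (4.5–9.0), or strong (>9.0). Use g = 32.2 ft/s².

Fr₁ = 3.10; oscillating jump

q = Q/b = 721/34.1 = 21.1 ft²/s; V₁ = q/y₁ = 18.7 ft/s. Fr₁ = V₁/√(g·y₁) = 3.10.
Fr₁ = 3.10 lies in the oscillating range.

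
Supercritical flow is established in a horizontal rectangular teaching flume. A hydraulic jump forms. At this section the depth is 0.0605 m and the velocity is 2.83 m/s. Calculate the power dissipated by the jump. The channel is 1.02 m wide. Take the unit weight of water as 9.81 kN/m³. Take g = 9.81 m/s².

Fr₁ = V₁/√(g·y₁) = 2.83/√(9.81×0.0605) = 3.67.
Bélanger equation: y₂/y₁ = ½[√(1 + 8Fr₁²) − 1] = ½[√109.0 − 1] = 4.72.
y₂ = 4.72 × 0.0605 = 0.286 m.
Head loss: ΔE = (y₂ − y₁)³/(4y₁y₂) = (0.286 − 0.0605)³/(4×0.0605×0.286) = 0.0114/0.0691 = 0.165 m.
q = V₁·y₁ = 2.83 × 0.0605 = 0.171 m²/s. Q = q·b = 0.171 × 1.02 = 0.175 m³/s. P = γ·Q·ΔE = 9.81 × 0.175 × 0.165 = 0.282 kW.

P = 0.282 kW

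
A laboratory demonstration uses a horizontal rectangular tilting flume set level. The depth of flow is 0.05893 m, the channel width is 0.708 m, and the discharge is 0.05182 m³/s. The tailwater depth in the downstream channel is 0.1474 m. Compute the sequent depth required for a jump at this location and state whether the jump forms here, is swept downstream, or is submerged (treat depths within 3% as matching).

y₂ = 0.1098 m; the jump is submerged

q = Q/b = 0.05182/0.708 = 0.07319 m²/s; V₁ = q/y₁ = 1.242 m/s. Fr₁ = V₁/√(g·y₁) = 1.634.
By Bélanger, y₂/y₁ = ½[√(1 + 8Fr₁²) − 1] = ½[√22.347 − 1] = 1.864.
y₂ = 1.864 × 0.05893 = 0.1098 m.
Tailwater y_tw = 0.1474 m: y_tw > y₂, so the jump is submerged.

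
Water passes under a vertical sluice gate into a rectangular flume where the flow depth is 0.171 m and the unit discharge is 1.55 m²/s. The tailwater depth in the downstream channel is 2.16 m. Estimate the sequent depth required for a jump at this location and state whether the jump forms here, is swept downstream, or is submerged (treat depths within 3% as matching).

y₂ = 1.61 m; the jump is submerged

V₁ = q/y₁ = 1.55/0.171 = 9.06 m/s. Fr₁ = V₁/√(g·y₁) = 9.06/√(9.81×0.171) = 7.00.
From the momentum equation for a rectangular channel, y₂/y₁ = ½[√(1 + 8Fr₁²) − 1] = ½[√392.8 − 1] = 9.41.
y₂ = 9.41 × 0.171 = 1.61 m.
Tailwater y_tw = 2.16 m: y_tw > y₂, so the jump is submerged.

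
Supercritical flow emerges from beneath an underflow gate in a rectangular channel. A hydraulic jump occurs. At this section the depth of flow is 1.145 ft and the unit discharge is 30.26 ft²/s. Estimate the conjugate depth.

V₁ = q/y₁ = 30.26/1.145 = 26.43 ft/s. Fr₁ = V₁/√(g·y₁) = 26.43/√(32.2×1.145) = 4.352.
From the momentum equation for a rectangular channel, y₂/y₁ = ½[√(1 + 8Fr₁²) − 1] = ½[√152.55 − 1] = 5.676.
y₂ = 5.676 × 1.145 = 6.499 ft.

y₂ = 6.499 ft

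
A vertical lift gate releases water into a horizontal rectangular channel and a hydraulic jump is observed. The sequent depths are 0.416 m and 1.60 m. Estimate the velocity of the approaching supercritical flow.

V₁ = 6.17 m/s

For a rectangular channel the momentum equation gives q² = ½·g·y₁·y₂·(y₁ + y₂) = ½×9.81×0.416×1.60×2.02 = 6.58.
q = √6.58 = 2.57 m²/s.
V₁ = q/y₁ = 2.57/0.416 = 6.17 m/s.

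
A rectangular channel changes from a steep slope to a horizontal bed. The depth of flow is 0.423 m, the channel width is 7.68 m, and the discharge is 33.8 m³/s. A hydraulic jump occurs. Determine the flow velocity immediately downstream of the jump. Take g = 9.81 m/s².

V₂ = 1.54 m/s

q = Q/b = 33.8/7.68 = 4.40 m²/s; V₁ = q/y₁ = 10.4 m/s. Fr₁ = V₁/√(g·y₁) = 5.11.
Bélanger equation: y₂/y₁ = ½[√(1 + 8Fr₁²) − 1] = ½[√209.7 − 1] = 6.74.
y₂ = 6.74 × 0.423 = 2.85 m.
V₂ = q/y₂ = 4.40/2.85 = 1.54 m/s.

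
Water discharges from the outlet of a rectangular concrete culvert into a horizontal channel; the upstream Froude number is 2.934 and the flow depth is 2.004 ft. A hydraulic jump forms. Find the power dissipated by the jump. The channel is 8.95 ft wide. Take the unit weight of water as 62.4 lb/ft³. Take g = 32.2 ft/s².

Fr₁ = 2.934 (given).
By Bélanger, y₂/y₁ = ½[√(1 + 8Fr₁²) − 1] = ½[√69.867 − 1] = 3.679.
y₂ = 3.679 × 2.004 = 7.373 ft.
Head loss: ΔE = (y₂ − y₁)³/(4y₁y₂) = (7.373 − 2.004)³/(4×2.004×7.373) = 154.8/59.10 = 2.619 ft.
V₁ = Fr₁·√(g·y₁) = 2.934×√(32.2×2.004) = 23.57 ft/s; q = V₁·y₁ = 47.23 ft²/s. Q = q·b = 47.23 × 8.95 = 422.7 cfs. P = γ·Q·ΔE/550 = 62.4 × 422.7 × 2.619 / 550 = 125.6 hp.

P = 125.6 hp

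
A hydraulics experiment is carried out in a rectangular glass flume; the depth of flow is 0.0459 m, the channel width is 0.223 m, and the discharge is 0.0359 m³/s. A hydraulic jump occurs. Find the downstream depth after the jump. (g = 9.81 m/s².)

y₂ = 0.317 m

q = Q/b = 0.0359/0.223 = 0.161 m²/s; V₁ = q/y₁ = 3.51 m/s. Fr₁ = V₁/√(g·y₁) = 5.23.
From the momentum equation for a rectangular channel, y₂/y₁ = ½[√(1 + 8Fr₁²) − 1] = ½[√219.6 − 1] = 6.91.
y₂ = 6.91 × 0.0459 = 0.317 m.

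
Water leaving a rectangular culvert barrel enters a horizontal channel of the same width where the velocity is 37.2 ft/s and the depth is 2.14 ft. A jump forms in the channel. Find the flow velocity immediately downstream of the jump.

Fr₁ = V₁/√(g·y₁) = 37.2/√(32.2×2.14) = 4.48.
Bélanger equation: y₂/y₁ = ½[√(1 + 8Fr₁²) − 1] = ½[√161.7 − 1] = 5.86.
y₂ = 5.86 × 2.14 = 12.5 ft.
q = V₁·y₁ = 37.2 × 2.14 = 79.6 ft²/s.
V₂ = q/y₂ = 79.6/12.5 = 6.35 ft/s.

V₂ = 6.35 ft/s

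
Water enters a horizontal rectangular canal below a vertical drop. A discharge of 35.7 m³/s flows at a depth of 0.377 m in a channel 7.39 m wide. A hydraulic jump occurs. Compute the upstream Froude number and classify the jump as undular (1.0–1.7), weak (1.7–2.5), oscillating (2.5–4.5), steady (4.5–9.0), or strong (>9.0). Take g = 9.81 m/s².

q = Q/b = 35.7/7.39 = 4.83 m²/s; V₁ = q/y₁ = 12.8 m/s. Fr₁ = V₁/√(g·y₁) = 6.66.
Fr₁ = 6.66 lies in the steady range.

Fr₁ = 6.66; steady jump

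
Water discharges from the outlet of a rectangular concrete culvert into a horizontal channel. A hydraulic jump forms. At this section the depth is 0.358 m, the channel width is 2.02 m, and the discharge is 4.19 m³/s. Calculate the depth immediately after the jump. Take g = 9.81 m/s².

y₂ = 1.40 m

q = Q/b = 4.19/2.02 = 2.07 m²/s; V₁ = q/y₁ = 5.79 m/s. Fr₁ = V₁/√(g·y₁) = 3.09.
Conjugate-depth relation: y₂/y₁ = ½[√(1 + 8Fr₁²) − 1] = ½[√77.47 − 1] = 3.90.
y₂ = 3.90 × 0.358 = 1.40 m.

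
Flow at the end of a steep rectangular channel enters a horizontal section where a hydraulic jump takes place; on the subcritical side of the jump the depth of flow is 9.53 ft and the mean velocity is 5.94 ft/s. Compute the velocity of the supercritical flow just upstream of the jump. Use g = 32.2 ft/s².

Fr₂ = V₂/√(g·y₂) = 5.94/√(32.2×9.53) = 0.339.
Applying the sequent-depth relation in reverse, y₁/y₂ = ½[√(1 + 8Fr₂²) − 1] = ½[√1.920 − 1] = 0.193.
y₁ = 0.193 × 9.53 = 1.84 ft.
V₁ = q/y₁ = 56.6/1.84 = 30.8 ft/s.

V₁ = 30.8 ft/s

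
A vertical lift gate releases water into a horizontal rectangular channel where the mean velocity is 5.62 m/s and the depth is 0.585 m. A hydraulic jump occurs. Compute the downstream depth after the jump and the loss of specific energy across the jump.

Fr₁ = V₁/√(g·y₁) = 5.62/√(9.81×0.585) = 2.35.
From the momentum equation for a rectangular channel, y₂/y₁ = ½[√(1 + 8Fr₁²) − 1] = ½[√45.03 − 1] = 2.86.
y₂ = 2.86 × 0.585 = 1.67 m.
q = V₁·y₁ = 5.62 × 0.585 = 3.29 m²/s. V₂ = q/y₂ = 3.29/1.67 = 1.97 m/s. E₁ = y₁ + V₁²/2g = 2.19 m; E₂ = y₂ + V₂²/2g = 1.87 m. ΔE = E₁ − E₂ = 0.327 m.

y₂ = 1.67 m; ΔE = 0.327 m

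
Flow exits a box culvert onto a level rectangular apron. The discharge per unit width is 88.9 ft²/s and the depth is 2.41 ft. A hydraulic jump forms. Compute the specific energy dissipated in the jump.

ΔE = 9.71 ft

V₁ = q/y₁ = 88.9/2.41 = 36.9 ft/s. Fr₁ = V₁/√(g·y₁) = 36.9/√(32.2×2.41) = 4.19.
Sequent-depth ratio: y₂/y₁ = ½[√(1 + 8Fr₁²) − 1] = ½[√141.3 − 1] = 5.44.
y₂ = 5.44 × 2.41 = 13.1 ft.
Head loss: ΔE = (y₂ − y₁)³/(4y₁y₂) = (13.1 − 2.41)³/(4×2.41×13.1) = 1228/126 = 9.71 ft.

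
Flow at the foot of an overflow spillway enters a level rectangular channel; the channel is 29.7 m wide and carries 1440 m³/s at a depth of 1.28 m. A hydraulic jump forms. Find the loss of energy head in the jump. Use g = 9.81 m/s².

q = Q/b = 1440/29.7 = 48.5 m²/s; V₁ = q/y₁ = 37.9 m/s. Fr₁ = V₁/√(g·y₁) = 10.7.
Conjugate-depth relation: y₂/y₁ = ½[√(1 + 8Fr₁²) − 1] = ½[√915.1 − 1] = 14.6.
y₂ = 14.6 × 1.28 = 18.7 m.
V₂ = q/y₂ = 48.5/18.7 = 2.59 m/s. E₁ = y₁ + V₁²/2g = 74.4 m; E₂ = y₂ + V₂²/2g = 19.1 m. ΔE = E₁ − E₂ = 55.3 m.

ΔE = 55.3 m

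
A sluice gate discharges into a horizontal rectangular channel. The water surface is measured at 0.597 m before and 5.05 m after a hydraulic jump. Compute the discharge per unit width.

q = 9.14 m²/s

For a rectangular channel the momentum equation gives q² = ½·g·y₁·y₂·(y₁ + y₂) = ½×9.81×0.597×5.05×5.65 = 83.5.
q = √83.5 = 9.14 m²/s.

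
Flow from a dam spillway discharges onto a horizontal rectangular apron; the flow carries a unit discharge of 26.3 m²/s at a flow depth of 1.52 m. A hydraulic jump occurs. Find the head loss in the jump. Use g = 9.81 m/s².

ΔE = 7.43 m

V₁ = q/y₁ = 26.3/1.52 = 17.3 m/s. Fr₁ = V₁/√(g·y₁) = 17.3/√(9.81×1.52) = 4.48.
Bélanger equation: y₂/y₁ = ½[√(1 + 8Fr₁²) − 1] = ½[√161.6 − 1] = 5.86.
y₂ = 5.86 × 1.52 = 8.90 m.
Head loss: ΔE = (y₂ − y₁)³/(4y₁y₂) = (8.90 − 1.52)³/(4×1.52×8.90) = 402/54.1 = 7.43 m.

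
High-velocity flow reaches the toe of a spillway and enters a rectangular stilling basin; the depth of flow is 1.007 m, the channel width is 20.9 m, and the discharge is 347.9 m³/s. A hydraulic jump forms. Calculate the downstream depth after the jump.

y₂ = 7.003 m

q = Q/b = 347.9/20.9 = 16.65 m²/s; V₁ = q/y₁ = 16.53 m/s. Fr₁ = V₁/√(g·y₁) = 5.259.
By Bélanger, y₂/y₁ = ½[√(1 + 8Fr₁²) − 1] = ½[√222.28 − 1] = 6.955.
y₂ = 6.955 × 1.007 = 7.003 m.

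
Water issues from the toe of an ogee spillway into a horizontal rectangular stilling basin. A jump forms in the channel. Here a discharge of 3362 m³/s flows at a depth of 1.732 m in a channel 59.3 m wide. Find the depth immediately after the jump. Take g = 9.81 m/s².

q = Q/b = 3362/59.3 = 56.69 m²/s; V₁ = q/y₁ = 32.73 m/s. Fr₁ = V₁/√(g·y₁) = 7.941.
From the momentum equation for a rectangular channel, y₂/y₁ = ½[√(1 + 8Fr₁²) − 1] = ½[√505.50 − 1] = 10.74.
y₂ = 10.74 × 1.732 = 18.60 m.

y₂ = 18.60 m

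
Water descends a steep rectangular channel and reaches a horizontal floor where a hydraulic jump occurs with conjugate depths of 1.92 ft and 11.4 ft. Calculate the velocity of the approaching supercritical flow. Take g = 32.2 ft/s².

V₁ = 35.7 ft/s

For a rectangular channel the momentum equation gives q² = ½·g·y₁·y₂·(y₁ + y₂) = ½×32.2×1.92×11.4×13.3 = 4694.
q = √4694 = 68.5 ft²/s.
V₁ = q/y₁ = 68.5/1.92 = 35.7 ft/s.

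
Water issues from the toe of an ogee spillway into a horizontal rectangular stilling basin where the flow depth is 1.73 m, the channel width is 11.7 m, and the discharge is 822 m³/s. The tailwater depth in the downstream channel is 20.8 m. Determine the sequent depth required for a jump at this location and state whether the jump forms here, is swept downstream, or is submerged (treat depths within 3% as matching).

q = Q/b = 822/11.7 = 70.3 m²/s; V₁ = q/y₁ = 40.6 m/s. Fr₁ = V₁/√(g·y₁) = 9.86.
From the momentum equation for a rectangular channel, y₂/y₁ = ½[√(1 + 8Fr₁²) − 1] = ½[√778.4 − 1] = 13.5.
y₂ = 13.5 × 1.73 = 23.3 m.
Tailwater y_tw = 20.8 m: y_tw < y₂, so the jump is swept downstream.

y₂ = 23.3 m; the jump is swept downstream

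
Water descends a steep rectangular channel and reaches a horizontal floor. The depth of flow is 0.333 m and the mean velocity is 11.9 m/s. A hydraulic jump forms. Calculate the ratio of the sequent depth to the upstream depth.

y₂/y₁ = 8.82

Fr₁ = V₁/√(g·y₁) = 11.9/√(9.81×0.333) = 6.58.
From the momentum equation for a rectangular channel, y₂/y₁ = ½[√(1 + 8Fr₁²) − 1] = ½[√347.8 − 1] = 8.82.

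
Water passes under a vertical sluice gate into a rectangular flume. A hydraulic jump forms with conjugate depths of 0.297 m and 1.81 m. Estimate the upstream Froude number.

Fr₁ = 4.65

For a rectangular channel the momentum equation gives q² = ½·g·y₁·y₂·(y₁ + y₂) = ½×9.81×0.297×1.81×2.11 = 5.56.
q = √5.56 = 2.36 m²/s.
V₁ = q/y₁ = 7.94 m/s; Fr₁ = V₁/√(g·y₁) = 4.65.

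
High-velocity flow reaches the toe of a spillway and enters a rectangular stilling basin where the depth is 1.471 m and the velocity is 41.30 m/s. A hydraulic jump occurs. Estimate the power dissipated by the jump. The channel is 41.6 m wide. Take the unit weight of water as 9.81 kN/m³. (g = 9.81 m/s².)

Fr₁ = V₁/√(g·y₁) = 41.30/√(9.81×1.471) = 10.87.
From the momentum equation for a rectangular channel, y₂/y₁ = ½[√(1 + 8Fr₁²) − 1] = ½[√946.60 − 1] = 14.88.
y₂ = 14.88 × 1.471 = 21.89 m.
q = V₁·y₁ = 41.30 × 1.471 = 60.75 m²/s. V₂ = q/y₂ = 60.75/21.89 = 2.775 m/s. E₁ = y₁ + V₁²/2g = 88.41 m; E₂ = y₂ + V₂²/2g = 22.29 m. ΔE = E₁ − E₂ = 66.12 m.
Q = q·b = 60.75 × 41.6 = 2527 m³/s. P = γ·Q·ΔE = 9.81 × 2527 × 66.12 = 1639330 kW.

P = 1639330 kW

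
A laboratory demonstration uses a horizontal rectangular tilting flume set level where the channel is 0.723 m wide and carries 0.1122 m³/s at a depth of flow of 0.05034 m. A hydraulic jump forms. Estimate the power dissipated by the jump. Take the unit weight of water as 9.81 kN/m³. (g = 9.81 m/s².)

P = 0.2551 kW

q = Q/b = 0.1122/0.723 = 0.1552 m²/s; V₁ = q/y₁ = 3.083 m/s. Fr₁ = V₁/√(g·y₁) = 4.387.
Conjugate-depth relation: y₂/y₁ = ½[√(1 + 8Fr₁²) − 1] = ½[√154.95 − 1] = 5.724.
y₂ = 5.724 × 0.05034 = 0.2881 m.
Head loss: ΔE = (y₂ − y₁)³/(4y₁y₂) = (0.2881 − 0.05034)³/(4×0.05034×0.2881) = 0.01345/0.05802 = 0.2318 m.
P = γ·Q·ΔE = 9.81 × 0.1122 × 0.2318 = 0.2551 kW.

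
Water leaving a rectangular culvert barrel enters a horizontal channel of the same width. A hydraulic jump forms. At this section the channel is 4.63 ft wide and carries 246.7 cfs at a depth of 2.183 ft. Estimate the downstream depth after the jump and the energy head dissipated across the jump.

y₂ = 7.962 ft; ΔE = 2.776 ft

q = Q/b = 246.7/4.63 = 53.28 ft²/s; V₁ = q/y₁ = 24.41 ft/s. Fr₁ = V₁/√(g·y₁) = 2.911.
By Bélanger, y₂/y₁ = ½[√(1 + 8Fr₁²) − 1] = ½[√68.803 − 1] = 3.647.
y₂ = 3.647 × 2.183 = 7.962 ft.
Head loss: ΔE = (y₂ − y₁)³/(4y₁y₂) = (7.962 − 2.183)³/(4×2.183×7.962) = 193.0/69.53 = 2.776 ft.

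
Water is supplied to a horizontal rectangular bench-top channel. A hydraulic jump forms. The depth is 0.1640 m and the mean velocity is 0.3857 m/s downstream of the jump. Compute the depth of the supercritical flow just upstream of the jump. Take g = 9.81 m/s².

y₁ = 0.02616 m

Fr₂ = V₂/√(g·y₂) = 0.3857/√(9.81×0.1640) = 0.3041.
From the momentum equation (using Fr₂), y₁/y₂ = ½[√(1 + 8Fr₂²) − 1] = ½[√1.7397 − 1] = 0.1595.
y₁ = 0.1595 × 0.1640 = 0.02616 m.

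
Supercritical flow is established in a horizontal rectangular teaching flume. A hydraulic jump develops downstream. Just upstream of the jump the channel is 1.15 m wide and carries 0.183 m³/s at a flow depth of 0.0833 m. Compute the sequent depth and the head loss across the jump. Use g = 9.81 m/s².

y₂ = 0.211 m; ΔE = 0.0295 m

q = Q/b = 0.183/1.15 = 0.159 m²/s; V₁ = q/y₁ = 1.91 m/s. Fr₁ = V₁/√(g·y₁) = 2.11.
Sequent-depth ratio: y₂/y₁ = ½[√(1 + 8Fr₁²) − 1] = ½[√36.73 − 1] = 2.53.
y₂ = 2.53 × 0.0833 = 0.211 m.
Head loss: ΔE = (y₂ − y₁)³/(4y₁y₂) = (0.211 − 0.0833)³/(4×0.0833×0.211) = 0.00207/0.0702 = 0.0295 m.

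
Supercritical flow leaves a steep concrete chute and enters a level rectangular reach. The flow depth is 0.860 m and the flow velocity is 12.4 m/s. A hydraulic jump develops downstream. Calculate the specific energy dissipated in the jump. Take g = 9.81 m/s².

Fr₁ = V₁/√(g·y₁) = 12.4/√(9.81×0.860) = 4.27.
Conjugate-depth relation: y₂/y₁ = ½[√(1 + 8Fr₁²) − 1] = ½[√146.8 − 1] = 5.56.
y₂ = 5.56 × 0.860 = 4.78 m.
q = V₁·y₁ = 12.4 × 0.860 = 10.7 m²/s. V₂ = q/y₂ = 10.7/4.78 = 2.23 m/s. E₁ = y₁ + V₁²/2g = 8.70 m; E₂ = y₂ + V₂²/2g = 5.03 m. ΔE = E₁ − E₂ = 3.66 m.

ΔE = 3.66 m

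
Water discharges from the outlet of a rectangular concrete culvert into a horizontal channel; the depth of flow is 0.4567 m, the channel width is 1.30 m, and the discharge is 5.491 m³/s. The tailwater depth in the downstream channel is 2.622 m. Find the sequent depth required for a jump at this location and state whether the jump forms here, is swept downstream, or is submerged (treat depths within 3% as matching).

y₂ = 2.603 m; the jump forms here

q = Q/b = 5.491/1.30 = 4.224 m²/s; V₁ = q/y₁ = 9.249 m/s. Fr₁ = V₁/√(g·y₁) = 4.369.
By Bélanger, y₂/y₁ = ½[√(1 + 8Fr₁²) − 1] = ½[√153.74 − 1] = 5.700.
y₂ = 5.700 × 0.4567 = 2.603 m.
Tailwater y_tw = 2.622 m: y_tw ≈ y₂, so the jump forms here.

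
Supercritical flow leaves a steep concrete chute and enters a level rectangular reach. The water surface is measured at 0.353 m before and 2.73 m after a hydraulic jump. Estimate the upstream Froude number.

For a rectangular channel the momentum equation gives q² = ½·g·y₁·y₂·(y₁ + y₂) = ½×9.81×0.353×2.73×3.08 = 14.6.
q = √14.6 = 3.82 m²/s.
V₁ = q/y₁ = 10.8 m/s; Fr₁ = V₁/√(g·y₁) = 5.81.

Fr₁ = 5.81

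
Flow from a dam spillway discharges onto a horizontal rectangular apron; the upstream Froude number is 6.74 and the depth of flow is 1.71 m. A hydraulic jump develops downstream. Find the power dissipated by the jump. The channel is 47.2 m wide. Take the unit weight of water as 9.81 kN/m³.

P = 537891 kW

Fr₁ = 6.74 (given).
From the momentum equation for a rectangular channel, y₂/y₁ = ½[√(1 + 8Fr₁²) − 1] = ½[√364.4 − 1] = 9.04.
y₂ = 9.04 × 1.71 = 15.5 m.
Head loss: ΔE = (y₂ − y₁)³/(4y₁y₂) = (15.5 − 1.71)³/(4×1.71×15.5) = 2603/106 = 24.6 m.
V₁ = Fr₁·√(g·y₁) = 6.74×√(9.81×1.71) = 27.6 m/s; q = V₁·y₁ = 47.2 m²/s. Q = q·b = 47.2 × 47.2 = 2228 m³/s. P = γ·Q·ΔE = 9.81 × 2228 × 24.6 = 537891 kW.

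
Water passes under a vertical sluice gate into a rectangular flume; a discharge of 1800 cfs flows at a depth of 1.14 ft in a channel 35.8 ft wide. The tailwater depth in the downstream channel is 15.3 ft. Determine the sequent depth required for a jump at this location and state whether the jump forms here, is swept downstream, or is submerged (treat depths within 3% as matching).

q = Q/b = 1800/35.8 = 50.3 ft²/s; V₁ = q/y₁ = 44.1 ft/s. Fr₁ = V₁/√(g·y₁) = 7.28.
By Bélanger, y₂/y₁ = ½[√(1 + 8Fr₁²) − 1] = ½[√424.9 − 1] = 9.81.
y₂ = 9.81 × 1.14 = 11.2 ft.
Tailwater y_tw = 15.3 ft: y_tw > y₂, so the jump is submerged.

y₂ = 11.2 ft; the jump is submerged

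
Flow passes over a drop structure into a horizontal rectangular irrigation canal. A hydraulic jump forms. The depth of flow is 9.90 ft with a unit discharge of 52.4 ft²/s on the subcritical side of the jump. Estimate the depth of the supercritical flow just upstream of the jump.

y₁ = 1.51 ft

V₂ = q/y₂ = 52.4/9.90 = 5.29 ft/s; Fr₂ = V₂/√(g·y₂) = 0.296.
From the momentum equation (using Fr₂), y₁/y₂ = ½[√(1 + 8Fr₂²) − 1] = ½[√1.703 − 1] = 0.153.
y₁ = 0.153 × 9.90 = 1.51 ft.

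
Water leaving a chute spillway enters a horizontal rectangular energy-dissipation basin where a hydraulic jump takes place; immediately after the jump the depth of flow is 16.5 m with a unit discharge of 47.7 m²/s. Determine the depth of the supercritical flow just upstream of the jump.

V₂ = q/y₂ = 47.7/16.5 = 2.89 m/s; Fr₂ = V₂/√(g·y₂) = 0.227.
The Bélanger relation is symmetric: y₁/y₂ = ½[√(1 + 8Fr₂²) − 1] = ½[√1.413 − 1] = 0.0944.
y₁ = 0.0944 × 16.5 = 1.56 m.

y₁ = 1.56 m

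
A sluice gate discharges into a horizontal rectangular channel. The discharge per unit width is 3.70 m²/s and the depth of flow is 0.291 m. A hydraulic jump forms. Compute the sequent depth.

V₁ = q/y₁ = 3.70/0.291 = 12.7 m/s. Fr₁ = V₁/√(g·y₁) = 12.7/√(9.81×0.291) = 7.53.
Bélanger equation: y₂/y₁ = ½[√(1 + 8Fr₁²) − 1] = ½[√454.0 − 1] = 10.2.
y₂ = 10.2 × 0.291 = 2.95 m.

y₂ = 2.95 m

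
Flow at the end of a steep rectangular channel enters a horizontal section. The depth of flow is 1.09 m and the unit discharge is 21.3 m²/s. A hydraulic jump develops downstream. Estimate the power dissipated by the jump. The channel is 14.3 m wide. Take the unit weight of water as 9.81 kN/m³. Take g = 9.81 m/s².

P = 34551 kW

V₁ = q/y₁ = 21.3/1.09 = 19.5 m/s. Fr₁ = V₁/√(g·y₁) = 19.5/√(9.81×1.09) = 5.98.
By Bélanger, y₂/y₁ = ½[√(1 + 8Fr₁²) − 1] = ½[√286.7 − 1] = 7.97.
y₂ = 7.97 × 1.09 = 8.68 m.
Head loss: ΔE = (y₂ − y₁)³/(4y₁y₂) = (8.68 − 1.09)³/(4×1.09×8.68) = 438/37.9 = 11.6 m.
Q = q·b = 21.3 × 14.3 = 305 m³/s. P = γ·Q·ΔE = 9.81 × 305 × 11.6 = 34551 kW.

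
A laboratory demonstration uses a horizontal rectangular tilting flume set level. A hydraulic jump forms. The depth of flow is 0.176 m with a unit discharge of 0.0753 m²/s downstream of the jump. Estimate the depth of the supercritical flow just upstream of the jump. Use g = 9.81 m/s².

V₂ = q/y₂ = 0.0753/0.176 = 0.428 m/s; Fr₂ = V₂/√(g·y₂) = 0.326.
Since the conjugate-depth ratio holds either way, y₁/y₂ = ½[√(1 + 8Fr₂²) − 1] = ½[√1.848 − 1] = 0.180.
y₁ = 0.180 × 0.176 = 0.0316 m.

y₁ = 0.0316 m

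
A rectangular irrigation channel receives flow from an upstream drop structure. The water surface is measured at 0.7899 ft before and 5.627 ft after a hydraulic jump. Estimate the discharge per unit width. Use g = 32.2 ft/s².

For a rectangular channel the momentum equation gives q² = ½·g·y₁·y₂·(y₁ + y₂) = ½×32.2×0.7899×5.627×6.417 = 459.2.
q = √459.2 = 21.43 ft²/s.

q = 21.43 ft²/s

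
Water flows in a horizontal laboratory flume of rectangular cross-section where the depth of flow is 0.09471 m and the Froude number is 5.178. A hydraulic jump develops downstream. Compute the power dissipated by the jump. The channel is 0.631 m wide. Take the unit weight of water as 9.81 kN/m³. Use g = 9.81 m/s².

P = 2.017 kW

Fr₁ = 5.178 (given).
Conjugate-depth relation: y₂/y₁ = ½[√(1 + 8Fr₁²) − 1] = ½[√215.49 − 1] = 6.840.
y₂ = 6.840 × 0.09471 = 0.6478 m.
V₁ = Fr₁·√(g·y₁) = 5.178×√(9.81×0.09471) = 4.991 m/s; q = V₁·y₁ = 0.4727 m²/s. V₂ = q/y₂ = 0.4727/0.6478 = 0.7297 m/s. E₁ = y₁ + V₁²/2g = 1.364 m; E₂ = y₂ + V₂²/2g = 0.6749 m. ΔE = E₁ − E₂ = 0.6894 m.
Q = q·b = 0.4727 × 0.631 = 0.2983 m³/s. P = γ·Q·ΔE = 9.81 × 0.2983 × 0.6894 = 2.017 kW.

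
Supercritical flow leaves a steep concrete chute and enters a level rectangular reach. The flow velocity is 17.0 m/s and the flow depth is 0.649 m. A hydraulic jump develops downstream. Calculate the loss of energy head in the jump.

ΔE = 9.33 m

Fr₁ = V₁/√(g·y₁) = 17.0/√(9.81×0.649) = 6.74.
By Bélanger, y₂/y₁ = ½[√(1 + 8Fr₁²) − 1] = ½[√364.1 − 1] = 9.04.
y₂ = 9.04 × 0.649 = 5.87 m.
Head loss: ΔE = (y₂ − y₁)³/(4y₁y₂) = (5.87 − 0.649)³/(4×0.649×5.87) = 142/15.2 = 9.33 m.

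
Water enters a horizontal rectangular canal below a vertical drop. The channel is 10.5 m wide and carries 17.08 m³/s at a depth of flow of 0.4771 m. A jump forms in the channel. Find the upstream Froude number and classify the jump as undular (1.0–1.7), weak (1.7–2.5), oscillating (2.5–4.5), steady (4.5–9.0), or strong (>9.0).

q = Q/b = 17.08/10.5 = 1.627 m²/s; V₁ = q/y₁ = 3.409 m/s. Fr₁ = V₁/√(g·y₁) = 1.576.
Fr₁ = 1.576 lies in the undular range.

Fr₁ = 1.576; undular jump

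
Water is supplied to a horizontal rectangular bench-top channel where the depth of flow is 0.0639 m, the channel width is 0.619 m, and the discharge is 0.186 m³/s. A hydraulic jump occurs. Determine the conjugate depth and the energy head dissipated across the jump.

q = Q/b = 0.186/0.619 = 0.300 m²/s; V₁ = q/y₁ = 4.70 m/s. Fr₁ = V₁/√(g·y₁) = 5.94.
By Bélanger, y₂/y₁ = ½[√(1 + 8Fr₁²) − 1] = ½[√283.2 − 1] = 7.91.
y₂ = 7.91 × 0.0639 = 0.506 m.
Head loss: ΔE = (y₂ − y₁)³/(4y₁y₂) = (0.506 − 0.0639)³/(4×0.0639×0.506) = 0.0862/0.129 = 0.667 m.

y₂ = 0.506 m; ΔE = 0.667 m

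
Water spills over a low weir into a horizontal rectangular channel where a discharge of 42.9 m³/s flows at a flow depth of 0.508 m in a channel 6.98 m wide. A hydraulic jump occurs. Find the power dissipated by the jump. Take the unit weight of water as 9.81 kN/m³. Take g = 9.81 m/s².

q = Q/b = 42.9/6.98 = 6.15 m²/s; V₁ = q/y₁ = 12.1 m/s. Fr₁ = V₁/√(g·y₁) = 5.42.
Sequent-depth ratio: y₂/y₁ = ½[√(1 + 8Fr₁²) − 1] = ½[√236.0 − 1] = 7.18.
y₂ = 7.18 × 0.508 = 3.65 m.
V₂ = q/y₂ = 6.15/3.65 = 1.68 m/s. E₁ = y₁ + V₁²/2g = 7.97 m; E₂ = y₂ + V₂²/2g = 3.79 m. ΔE = E₁ − E₂ = 4.18 m.
P = γ·Q·ΔE = 9.81 × 42.9 × 4.18 = 1758 kW.

P = 1758 kW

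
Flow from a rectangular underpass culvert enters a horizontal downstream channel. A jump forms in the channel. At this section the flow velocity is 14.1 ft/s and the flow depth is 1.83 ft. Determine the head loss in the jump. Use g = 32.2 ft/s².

ΔE = 0.320 ft

Fr₁ = V₁/√(g·y₁) = 14.1/√(32.2×1.83) = 1.84.
Sequent-depth ratio: y₂/y₁ = ½[√(1 + 8Fr₁²) − 1] = ½[√27.99 − 1] = 2.15.
y₂ = 2.15 × 1.83 = 3.93 ft.
Head loss: ΔE = (y₂ − y₁)³/(4y₁y₂) = (3.93 − 1.83)³/(4×1.83×3.93) = 9.21/28.7 = 0.320 ft.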